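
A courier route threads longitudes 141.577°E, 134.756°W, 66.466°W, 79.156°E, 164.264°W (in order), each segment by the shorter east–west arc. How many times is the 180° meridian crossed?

2

Leg 1: +141.577° → -134.756°, shortest Δλ = 83.667° (east) — crosses 180°.
Leg 2: -134.756° → -66.466°, shortest Δλ = 68.29° (east) — does not cross 180°.
Leg 3: -66.466° → +79.156°, shortest Δλ = 145.622° (east) — does not cross 180°.
Leg 4: +79.156° → -164.264°, shortest Δλ = 116.58° (east) — crosses 180°.
Total crossings: 2.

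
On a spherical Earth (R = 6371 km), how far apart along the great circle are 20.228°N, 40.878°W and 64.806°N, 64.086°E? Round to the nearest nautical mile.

4677 nmi

Δλ = 64.086 − -40.878 = 104.964°.
Δφ = 64.806 − 20.228 = 44.578°.
a = sin²(Δφ/2) + cos φ₁ · cos φ₂ · sin²(Δλ/2) = 0.395136.
c = 2·atan2(√a, √(1−a)) = 1.35950 rad → d = 6371·c ≈ 8661.37 km ≈ 4676.77 nmi.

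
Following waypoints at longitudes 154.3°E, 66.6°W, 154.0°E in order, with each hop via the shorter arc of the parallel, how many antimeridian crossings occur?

2

Leg 1: +154.3° → -66.6°, shortest Δλ = 139.1° (east) — crosses 180°.
Leg 2: -66.6° → +154.0°, shortest Δλ = -139.4° (west) — crosses 180°.
Total crossings: 2.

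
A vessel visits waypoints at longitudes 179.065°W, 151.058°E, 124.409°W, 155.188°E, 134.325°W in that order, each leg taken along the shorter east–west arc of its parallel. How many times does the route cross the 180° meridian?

4

Leg 1: -179.065° → +151.058°, shortest Δλ = -29.877° (west) — crosses 180°.
Leg 2: +151.058° → -124.409°, shortest Δλ = 84.533° (east) — crosses 180°.
Leg 3: -124.409° → +155.188°, shortest Δλ = -80.403° (west) — crosses 180°.
Leg 4: +155.188° → -134.325°, shortest Δλ = 70.487° (east) — crosses 180°.
Total crossings: 4.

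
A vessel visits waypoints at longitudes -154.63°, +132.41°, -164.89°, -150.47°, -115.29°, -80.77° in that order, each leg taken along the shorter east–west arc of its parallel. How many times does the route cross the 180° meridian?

2

Leg 1: -154.63° → +132.41°, shortest Δλ = -72.96° (west) — crosses 180°.
Leg 2: +132.41° → -164.89°, shortest Δλ = 62.7° (east) — crosses 180°.
Leg 3: -164.89° → -150.47°, shortest Δλ = 14.42° (east) — does not cross 180°.
Leg 4: -150.47° → -115.29°, shortest Δλ = 35.18° (east) — does not cross 180°.
Leg 5: -115.29° → -80.77°, shortest Δλ = 34.52° (east) — does not cross 180°.
Total crossings: 2.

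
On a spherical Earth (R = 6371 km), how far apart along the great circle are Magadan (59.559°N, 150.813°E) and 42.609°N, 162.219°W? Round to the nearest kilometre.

Δλ = -162.219 − 150.813 = -313.032°; wrapped into (−180°, 180°]: 46.968°.
Δφ = 42.609 − 59.559 = -16.950°.
a = sin²(Δφ/2) + cos φ₁ · cos φ₂ · sin²(Δλ/2) = 0.080934.
c = 2·atan2(√a, √(1−a)) = 0.57695 rad → d = 6371·c ≈ 3675.73 km.

3676 km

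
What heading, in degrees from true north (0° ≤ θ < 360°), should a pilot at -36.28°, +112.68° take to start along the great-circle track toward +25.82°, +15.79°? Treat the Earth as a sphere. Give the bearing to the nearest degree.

288°

Δλ = 15.79 − 112.68 = -96.89°.
θ = atan2( sin Δλ · cos φ₂ , cos φ₁ · sin φ₂ − sin φ₁ · cos φ₂ · cos Δλ )
  = atan2(-0.89367, 0.28721) = -72.183° → normalised to [0°, 360°): 287.817°.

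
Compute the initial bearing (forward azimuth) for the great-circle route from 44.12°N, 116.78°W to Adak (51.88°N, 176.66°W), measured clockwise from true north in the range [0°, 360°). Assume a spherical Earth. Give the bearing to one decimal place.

Δλ = -176.66 − -116.78 = -59.88°.
θ = atan2( sin Δλ · cos φ₂ , cos φ₁ · sin φ₂ − sin φ₁ · cos φ₂ · cos Δλ )
  = atan2(-0.53396, 0.34912) = -56.822° → normalised to [0°, 360°): 303.178°.

303.2°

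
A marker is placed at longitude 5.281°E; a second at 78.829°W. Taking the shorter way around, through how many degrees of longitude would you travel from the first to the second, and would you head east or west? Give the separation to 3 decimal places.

84.110° west

Raw difference: -78.829 − 5.281 = -84.11°.
Normalise into (−180°, 180°]: -84.11° stays -84.11°.
Negative ⇒ the second point lies to the west; separation 84.110°.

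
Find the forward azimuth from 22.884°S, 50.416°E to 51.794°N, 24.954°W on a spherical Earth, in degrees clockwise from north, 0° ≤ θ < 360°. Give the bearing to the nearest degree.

Δλ = -24.954 − 50.416 = -75.370°.
θ = atan2( sin Δλ · cos φ₂ , cos φ₁ · sin φ₂ − sin φ₁ · cos φ₂ · cos Δλ )
  = atan2(-0.59844, 0.78469) = -37.331° → normalised to [0°, 360°): 322.669°.

323°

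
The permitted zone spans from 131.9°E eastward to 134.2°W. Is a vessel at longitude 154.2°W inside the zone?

Yes

Band width going east from +131.9° to -134.2°: ((-134.2 − 131.9) mod 360) = 93.9°.
Offset of -154.2° east of the west edge: ((-154.2 − 131.9) mod 360) = 73.9°.
73.9° ≤ 93.9° ⇒ inside.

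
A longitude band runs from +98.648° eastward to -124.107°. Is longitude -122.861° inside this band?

Band width going east from +98.648° to -124.107°: ((-124.107 − 98.648) mod 360) = 137.245°.
Offset of -122.861° east of the west edge: ((-122.861 − 98.648) mod 360) = 138.491°.
138.491° > 137.245° ⇒ outside.

No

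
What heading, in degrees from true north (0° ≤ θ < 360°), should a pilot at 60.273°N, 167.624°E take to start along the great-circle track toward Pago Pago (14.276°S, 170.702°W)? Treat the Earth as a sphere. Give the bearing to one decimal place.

Δλ = -170.702 − 167.624 = -338.326°; wrapped into (−180°, 180°]: 21.674°.
θ = atan2( sin Δλ · cos φ₂ , cos φ₁ · sin φ₂ − sin φ₁ · cos φ₂ · cos Δλ )
  = atan2(0.35792, -0.90436) = 158.408° → normalised to [0°, 360°): 158.408°.

158.4°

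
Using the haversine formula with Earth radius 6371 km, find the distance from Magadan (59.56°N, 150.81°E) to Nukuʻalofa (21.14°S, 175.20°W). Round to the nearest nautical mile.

5125 nmi

Δλ = -175.20 − 150.81 = -326.01°; wrapped into (−180°, 180°]: 33.99°.
Δφ = -21.14 − 59.56 = -80.70°.
a = sin²(Δφ/2) + cos φ₁ · cos φ₂ · sin²(Δλ/2) = 0.459568.
c = 2·atan2(√a, √(1−a)) = 1.48984 rad → d = 6371·c ≈ 9491.80 km ≈ 5125.16 nmi.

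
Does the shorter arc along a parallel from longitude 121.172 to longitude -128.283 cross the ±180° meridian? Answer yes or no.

Yes

Naïve |-128.283 − 121.172| = 249.455° > 180°, so the shorter arc goes the other way round — across 180°.
Signed shortest Δλ = ((-128.283 − 121.172 + 180) mod 360) − 180 = 110.545°.
Going east by 110.545° from +121.172° passes through 180° before reaching -128.283°.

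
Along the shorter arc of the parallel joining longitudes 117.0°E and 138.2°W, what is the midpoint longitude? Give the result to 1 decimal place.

169.4°E

Signed shortest Δλ from +117.0° to -138.2° is +104.8°.
Midpoint longitude = +117.0° + (+104.8°)/2 = +117.0° + 52.4° = +169.4°.
(The naïve average (+117.0 + -138.2)/2 = -10.6° is on the wrong side of the globe.)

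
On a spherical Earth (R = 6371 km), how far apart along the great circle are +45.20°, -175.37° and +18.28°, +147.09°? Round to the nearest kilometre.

4575 km

Δλ = 147.09 − -175.37 = 322.46°; wrapped into (−180°, 180°]: -37.54°.
Δφ = 18.28 − 45.20 = -26.92°.
a = sin²(Δφ/2) + cos φ₁ · cos φ₂ · sin²(Δλ/2) = 0.123454.
c = 2·atan2(√a, √(1−a)) = 0.71805 rad → d = 6371·c ≈ 4574.67 km.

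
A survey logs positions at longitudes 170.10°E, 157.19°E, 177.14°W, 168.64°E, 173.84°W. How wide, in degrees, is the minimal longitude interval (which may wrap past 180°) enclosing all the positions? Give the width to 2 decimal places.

Sort the longitudes: -177.14°, -173.84°, +157.19°, +168.64°, +170.10°.
Eastward gaps between consecutive values (wrapping around): 3.30°, 331.03°, 11.45°, 1.46°, 12.76°.
Largest gap = 331.03° ⇒ minimal covering band is its complement: 360° − 331.03° = 28.97°.
Band runs from +157.19° eastward to -173.84°, crossing the antimeridian.

28.97°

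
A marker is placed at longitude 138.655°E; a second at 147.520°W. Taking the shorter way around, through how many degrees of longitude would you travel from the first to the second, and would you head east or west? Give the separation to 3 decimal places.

Raw difference: -147.520 − 138.655 = -286.175°.
Normalise into (−180°, 180°]: -286.175° + 360° = 73.825°.
Positive ⇒ the second point lies to the east; separation 73.825°.

73.825° east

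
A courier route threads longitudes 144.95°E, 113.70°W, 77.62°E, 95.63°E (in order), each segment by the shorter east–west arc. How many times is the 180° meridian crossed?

Leg 1: +144.95° → -113.70°, shortest Δλ = 101.35° (east) — crosses 180°.
Leg 2: -113.70° → +77.62°, shortest Δλ = -168.68° (west) — crosses 180°.
Leg 3: +77.62° → +95.63°, shortest Δλ = 18.01° (east) — does not cross 180°.
Total crossings: 2.

2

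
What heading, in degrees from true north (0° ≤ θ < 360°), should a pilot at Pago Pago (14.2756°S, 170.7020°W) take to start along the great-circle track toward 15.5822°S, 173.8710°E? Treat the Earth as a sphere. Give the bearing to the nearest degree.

Δλ = 173.8710 − -170.7020 = 344.5730°; wrapped into (−180°, 180°]: -15.4270°.
θ = atan2( sin Δλ · cos φ₂ , cos φ₁ · sin φ₂ − sin φ₁ · cos φ₂ · cos Δλ )
  = atan2(-0.25623, -0.03136) = -96.978° → normalised to [0°, 360°): 263.022°.

263°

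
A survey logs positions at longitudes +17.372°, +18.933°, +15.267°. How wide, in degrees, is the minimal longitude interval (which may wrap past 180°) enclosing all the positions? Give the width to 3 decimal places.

Sort the longitudes: +15.267°, +17.372°, +18.933°.
Eastward gaps between consecutive values (wrapping around): 2.105°, 1.561°, 356.334°.
Largest gap = 356.334° ⇒ minimal covering band is its complement: 360° − 356.334° = 3.666°.
Band runs from +15.267° eastward to +18.933°.

3.666°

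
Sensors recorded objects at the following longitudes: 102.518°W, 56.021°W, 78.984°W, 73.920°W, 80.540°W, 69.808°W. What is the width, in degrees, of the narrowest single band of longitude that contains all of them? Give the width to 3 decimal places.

46.497°

Sort the longitudes: -102.518°, -80.540°, -78.984°, -73.920°, -69.808°, -56.021°.
Eastward gaps between consecutive values (wrapping around): 21.978°, 1.556°, 5.064°, 4.112°, 13.787°, 313.503°.
Largest gap = 313.503° ⇒ minimal covering band is its complement: 360° − 313.503° = 46.497°.
Band runs from -102.518° eastward to -56.021°.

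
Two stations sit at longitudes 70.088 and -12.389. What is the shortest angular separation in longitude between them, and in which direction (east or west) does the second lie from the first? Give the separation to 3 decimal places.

82.477° west

Raw difference: -12.389 − 70.088 = -82.477°.
Normalise into (−180°, 180°]: -82.477° stays -82.477°.
Negative ⇒ the second point lies to the west; separation 82.477°.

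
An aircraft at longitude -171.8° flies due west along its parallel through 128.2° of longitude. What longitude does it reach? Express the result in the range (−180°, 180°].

+60.0°

Start at -171.8°; shift −128.2° → -300.0°.
-300.0° lies outside (−180°, 180°]; add 360° → +60.0°.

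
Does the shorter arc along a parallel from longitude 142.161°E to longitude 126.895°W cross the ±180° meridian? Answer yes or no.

Yes

Naïve |-126.895 − 142.161| = 269.056° > 180°, so the shorter arc goes the other way round — across 180°.
Signed shortest Δλ = ((-126.895 − 142.161 + 180) mod 360) − 180 = 90.944°.
Going east by 90.944° from +142.161° passes through 180° before reaching -126.895°.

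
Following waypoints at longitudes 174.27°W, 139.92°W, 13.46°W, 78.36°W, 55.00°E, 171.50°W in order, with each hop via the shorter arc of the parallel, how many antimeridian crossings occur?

1

Leg 1: -174.27° → -139.92°, shortest Δλ = 34.35° (east) — does not cross 180°.
Leg 2: -139.92° → -13.46°, shortest Δλ = 126.46° (east) — does not cross 180°.
Leg 3: -13.46° → -78.36°, shortest Δλ = -64.9° (west) — does not cross 180°.
Leg 4: -78.36° → +55.00°, shortest Δλ = 133.36° (east) — does not cross 180°.
Leg 5: +55.00° → -171.50°, shortest Δλ = 133.5° (east) — crosses 180°.
Total crossings: 1.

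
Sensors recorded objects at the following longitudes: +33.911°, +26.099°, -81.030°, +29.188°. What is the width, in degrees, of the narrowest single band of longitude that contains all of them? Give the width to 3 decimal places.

Sort the longitudes: -81.030°, +26.099°, +29.188°, +33.911°.
Eastward gaps between consecutive values (wrapping around): 107.129°, 3.089°, 4.723°, 245.059°.
Largest gap = 245.059° ⇒ minimal covering band is its complement: 360° − 245.059° = 114.941°.
Band runs from -81.030° eastward to +33.911°.

114.941°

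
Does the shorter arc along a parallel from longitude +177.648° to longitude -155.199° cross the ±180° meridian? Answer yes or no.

Naïve |-155.199 − 177.648| = 332.847° > 180°, so the shorter arc goes the other way round — across 180°.
Signed shortest Δλ = ((-155.199 − 177.648 + 180) mod 360) − 180 = 27.153°.
Going east by 27.153° from +177.648° passes through 180° before reaching -155.199°.

Yes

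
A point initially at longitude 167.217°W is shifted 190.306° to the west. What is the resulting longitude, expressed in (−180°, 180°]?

2.477°E

Start at -167.217°; shift −190.306° → -357.523°.
-357.523° lies outside (−180°, 180°]; add 360° → +2.477°.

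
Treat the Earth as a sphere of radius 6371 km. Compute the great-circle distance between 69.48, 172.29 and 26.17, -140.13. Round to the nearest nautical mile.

Δλ = -140.13 − 172.29 = -312.42°; wrapped into (−180°, 180°]: 47.58°.
Δφ = 26.17 − 69.48 = -43.31°.
a = sin²(Δφ/2) + cos φ₁ · cos φ₂ · sin²(Δλ/2) = 0.187365.
c = 2·atan2(√a, √(1−a)) = 0.89532 rad → d = 6371·c ≈ 5704.08 km ≈ 3079.96 nmi.

3080 nmi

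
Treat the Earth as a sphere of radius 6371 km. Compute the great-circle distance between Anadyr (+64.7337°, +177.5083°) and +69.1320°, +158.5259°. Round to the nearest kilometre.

955 km

Δλ = 158.5259 − 177.5083 = -18.9824°.
Δφ = 69.1320 − 64.7337 = 4.3983°.
a = sin²(Δφ/2) + cos φ₁ · cos φ₂ · sin²(Δλ/2) = 0.005607.
c = 2·atan2(√a, √(1−a)) = 0.14990 rad → d = 6371·c ≈ 954.98 km.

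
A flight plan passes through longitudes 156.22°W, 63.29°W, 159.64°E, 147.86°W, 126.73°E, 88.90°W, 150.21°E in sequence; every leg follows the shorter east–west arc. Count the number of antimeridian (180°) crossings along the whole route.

Leg 1: -156.22° → -63.29°, shortest Δλ = 92.93° (east) — does not cross 180°.
Leg 2: -63.29° → +159.64°, shortest Δλ = -137.07° (west) — crosses 180°.
Leg 3: +159.64° → -147.86°, shortest Δλ = 52.5° (east) — crosses 180°.
Leg 4: -147.86° → +126.73°, shortest Δλ = -85.41° (west) — crosses 180°.
Leg 5: +126.73° → -88.90°, shortest Δλ = 144.37° (east) — crosses 180°.
Leg 6: -88.90° → +150.21°, shortest Δλ = -120.89° (west) — crosses 180°.
Total crossings: 5.

5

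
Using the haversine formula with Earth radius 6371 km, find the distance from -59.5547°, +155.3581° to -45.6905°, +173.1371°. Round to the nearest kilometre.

1941 km

Δλ = 173.1371 − 155.3581 = 17.7790°.
Δφ = -45.6905 − -59.5547 = 13.8642°.
a = sin²(Δφ/2) + cos φ₁ · cos φ₂ · sin²(Δλ/2) = 0.023019.
c = 2·atan2(√a, √(1−a)) = 0.30462 rad → d = 6371·c ≈ 1940.72 km.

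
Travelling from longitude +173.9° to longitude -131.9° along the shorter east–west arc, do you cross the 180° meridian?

Yes

Naïve |-131.9 − 173.9| = 305.8° > 180°, so the shorter arc goes the other way round — across 180°.
Signed shortest Δλ = ((-131.9 − 173.9 + 180) mod 360) − 180 = 54.2°.
Going east by 54.2° from +173.9° passes through 180° before reaching -131.9°.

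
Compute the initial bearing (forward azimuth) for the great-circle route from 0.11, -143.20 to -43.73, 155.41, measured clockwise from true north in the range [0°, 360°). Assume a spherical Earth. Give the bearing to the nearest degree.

223°

Δλ = 155.41 − -143.20 = 298.61°; wrapped into (−180°, 180°]: -61.39°.
θ = atan2( sin Δλ · cos φ₂ , cos φ₁ · sin φ₂ − sin φ₁ · cos φ₂ · cos Δλ )
  = atan2(-0.63437, -0.69192) = -137.485° → normalised to [0°, 360°): 222.515°.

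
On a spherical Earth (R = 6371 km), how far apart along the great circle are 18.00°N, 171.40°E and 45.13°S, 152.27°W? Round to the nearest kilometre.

7922 km

Δλ = -152.27 − 171.40 = -323.67°; wrapped into (−180°, 180°]: 36.33°.
Δφ = -45.13 − 18.00 = -63.13°.
a = sin²(Δφ/2) + cos φ₁ · cos φ₂ · sin²(Δλ/2) = 0.339228.
c = 2·atan2(√a, √(1−a)) = 1.24344 rad → d = 6371·c ≈ 7921.94 km.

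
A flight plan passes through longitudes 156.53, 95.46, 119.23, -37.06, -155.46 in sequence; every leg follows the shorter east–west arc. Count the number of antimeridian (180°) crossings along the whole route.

0

Leg 1: +156.53° → +95.46°, shortest Δλ = -61.07° (west) — does not cross 180°.
Leg 2: +95.46° → +119.23°, shortest Δλ = 23.77° (east) — does not cross 180°.
Leg 3: +119.23° → -37.06°, shortest Δλ = -156.29° (west) — does not cross 180°.
Leg 4: -37.06° → -155.46°, shortest Δλ = -118.4° (west) — does not cross 180°.
Total crossings: 0.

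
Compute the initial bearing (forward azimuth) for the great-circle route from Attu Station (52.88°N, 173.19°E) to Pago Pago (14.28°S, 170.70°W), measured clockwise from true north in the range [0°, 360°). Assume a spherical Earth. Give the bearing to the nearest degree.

163°

Δλ = -170.70 − 173.19 = -343.89°; wrapped into (−180°, 180°]: 16.11°.
θ = atan2( sin Δλ · cos φ₂ , cos φ₁ · sin φ₂ − sin φ₁ · cos φ₂ · cos Δλ )
  = atan2(0.26891, -0.89125) = 163.210° → normalised to [0°, 360°): 163.210°.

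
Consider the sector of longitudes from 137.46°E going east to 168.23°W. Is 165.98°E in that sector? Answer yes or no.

Band width going east from +137.46° to -168.23°: ((-168.23 − 137.46) mod 360) = 54.31°.
Offset of +165.98° east of the west edge: ((165.98 − 137.46) mod 360) = 28.52°.
28.52° ≤ 54.31° ⇒ inside.

Yes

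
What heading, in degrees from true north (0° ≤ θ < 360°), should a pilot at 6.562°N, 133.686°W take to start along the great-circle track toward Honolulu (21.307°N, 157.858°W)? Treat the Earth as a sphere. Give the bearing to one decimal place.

Δλ = -157.858 − -133.686 = -24.172°.
θ = atan2( sin Δλ · cos φ₂ , cos φ₁ · sin φ₂ − sin φ₁ · cos φ₂ · cos Δλ )
  = atan2(-0.38149, 0.26385) = -55.331° → normalised to [0°, 360°): 304.669°.

304.7°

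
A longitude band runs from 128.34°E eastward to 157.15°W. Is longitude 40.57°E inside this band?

Band width going east from +128.34° to -157.15°: ((-157.15 − 128.34) mod 360) = 74.51°.
Offset of +40.57° east of the west edge: ((40.57 − 128.34) mod 360) = 272.23°.
272.23° > 74.51° ⇒ outside.

No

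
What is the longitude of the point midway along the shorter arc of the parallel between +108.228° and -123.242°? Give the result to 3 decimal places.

+172.493°

Signed shortest Δλ from +108.228° to -123.242° is +128.530°.
Midpoint longitude = +108.228° + (+128.530°)/2 = +108.228° + 64.265° = +172.493°.
(The naïve average (+108.228 + -123.242)/2 = -7.507° is on the wrong side of the globe.)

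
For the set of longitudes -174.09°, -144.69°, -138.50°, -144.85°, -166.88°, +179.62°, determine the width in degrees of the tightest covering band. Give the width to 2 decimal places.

Sort the longitudes: -174.09°, -166.88°, -144.85°, -144.69°, -138.50°, +179.62°.
Eastward gaps between consecutive values (wrapping around): 7.21°, 22.03°, 0.16°, 6.19°, 318.12°, 6.29°.
Largest gap = 318.12° ⇒ minimal covering band is its complement: 360° − 318.12° = 41.88°.
Band runs from +179.62° eastward to -138.50°, crossing the antimeridian.

41.88°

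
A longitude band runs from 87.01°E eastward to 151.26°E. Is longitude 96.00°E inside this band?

Band width going east from +87.01° to +151.26°: ((151.26 − 87.01) mod 360) = 64.25°.
Offset of +96.00° east of the west edge: ((96.00 − 87.01) mod 360) = 8.99°.
8.99° ≤ 64.25° ⇒ inside.

Yes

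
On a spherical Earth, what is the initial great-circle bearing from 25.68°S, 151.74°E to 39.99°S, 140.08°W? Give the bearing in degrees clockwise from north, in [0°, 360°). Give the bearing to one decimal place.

122.7°

Δλ = -140.08 − 151.74 = -291.82°; wrapped into (−180°, 180°]: 68.18°.
θ = atan2( sin Δλ · cos φ₂ , cos φ₁ · sin φ₂ − sin φ₁ · cos φ₂ · cos Δλ )
  = atan2(0.71127, -0.45577) = 122.651° → normalised to [0°, 360°): 122.651°.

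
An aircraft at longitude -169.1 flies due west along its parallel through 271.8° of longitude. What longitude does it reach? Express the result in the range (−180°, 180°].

-80.9°

Start at -169.1°; shift −271.8° → -440.9°.
-440.9° lies outside (−180°, 180°]; add 360° → -80.9°.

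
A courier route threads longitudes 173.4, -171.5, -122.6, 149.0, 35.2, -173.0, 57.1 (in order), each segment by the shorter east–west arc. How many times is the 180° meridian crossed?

4

Leg 1: +173.4° → -171.5°, shortest Δλ = 15.1° (east) — crosses 180°.
Leg 2: -171.5° → -122.6°, shortest Δλ = 48.9° (east) — does not cross 180°.
Leg 3: -122.6° → +149.0°, shortest Δλ = -88.4° (west) — crosses 180°.
Leg 4: +149.0° → +35.2°, shortest Δλ = -113.8° (west) — does not cross 180°.
Leg 5: +35.2° → -173.0°, shortest Δλ = 151.8° (east) — crosses 180°.
Leg 6: -173.0° → +57.1°, shortest Δλ = -129.9° (west) — crosses 180°.
Total crossings: 4.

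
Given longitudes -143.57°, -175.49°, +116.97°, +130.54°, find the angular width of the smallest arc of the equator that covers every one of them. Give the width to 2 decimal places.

Sort the longitudes: -175.49°, -143.57°, +116.97°, +130.54°.
Eastward gaps between consecutive values (wrapping around): 31.92°, 260.54°, 13.57°, 53.97°.
Largest gap = 260.54° ⇒ minimal covering band is its complement: 360° − 260.54° = 99.46°.
Band runs from +116.97° eastward to -143.57°, crossing the antimeridian.

99.46°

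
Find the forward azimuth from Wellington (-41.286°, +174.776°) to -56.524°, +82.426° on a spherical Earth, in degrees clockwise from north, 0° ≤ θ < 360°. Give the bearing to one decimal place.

Δλ = 82.426 − 174.776 = -92.350°.
θ = atan2( sin Δλ · cos φ₂ , cos φ₁ · sin φ₂ − sin φ₁ · cos φ₂ · cos Δλ )
  = atan2(-0.55112, -0.64170) = -139.342° → normalised to [0°, 360°): 220.658°.

220.7°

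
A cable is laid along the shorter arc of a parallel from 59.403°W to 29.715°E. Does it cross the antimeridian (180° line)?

Signed shortest Δλ = ((29.715 − -59.403 + 180) mod 360) − 180 = 89.118°.
Going east by 89.118° from -59.403° reaches +29.715° without touching 180°.

No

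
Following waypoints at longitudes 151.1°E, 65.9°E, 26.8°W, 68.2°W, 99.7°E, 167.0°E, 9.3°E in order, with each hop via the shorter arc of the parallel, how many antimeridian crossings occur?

Leg 1: +151.1° → +65.9°, shortest Δλ = -85.2° (west) — does not cross 180°.
Leg 2: +65.9° → -26.8°, shortest Δλ = -92.7° (west) — does not cross 180°.
Leg 3: -26.8° → -68.2°, shortest Δλ = -41.4° (west) — does not cross 180°.
Leg 4: -68.2° → +99.7°, shortest Δλ = 167.9° (east) — does not cross 180°.
Leg 5: +99.7° → +167.0°, shortest Δλ = 67.3° (east) — does not cross 180°.
Leg 6: +167.0° → +9.3°, shortest Δλ = -157.7° (west) — does not cross 180°.
Total crossings: 0.

0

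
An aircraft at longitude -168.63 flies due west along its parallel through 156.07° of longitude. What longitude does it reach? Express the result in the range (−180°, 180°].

+35.30°

Start at -168.63°; shift −156.07° → -324.70°.
-324.70° lies outside (−180°, 180°]; add 360° → +35.30°.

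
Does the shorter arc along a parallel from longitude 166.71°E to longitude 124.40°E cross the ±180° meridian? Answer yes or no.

Signed shortest Δλ = ((124.40 − 166.71 + 180) mod 360) − 180 = -42.31°.
Going west by 42.31° from +166.71° reaches +124.40° without touching 180°.

No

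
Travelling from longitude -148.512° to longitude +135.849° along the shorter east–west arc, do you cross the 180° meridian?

Naïve |135.849 − -148.512| = 284.361° > 180°, so the shorter arc goes the other way round — across 180°.
Signed shortest Δλ = ((135.849 − -148.512 + 180) mod 360) − 180 = -75.639°.
Going west by 75.639° from -148.512° passes through 180° before reaching +135.849°.

Yes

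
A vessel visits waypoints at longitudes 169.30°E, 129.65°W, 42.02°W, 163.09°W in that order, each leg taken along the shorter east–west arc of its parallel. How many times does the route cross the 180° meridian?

1

Leg 1: +169.30° → -129.65°, shortest Δλ = 61.05° (east) — crosses 180°.
Leg 2: -129.65° → -42.02°, shortest Δλ = 87.63° (east) — does not cross 180°.
Leg 3: -42.02° → -163.09°, shortest Δλ = -121.07° (west) — does not cross 180°.
Total crossings: 1.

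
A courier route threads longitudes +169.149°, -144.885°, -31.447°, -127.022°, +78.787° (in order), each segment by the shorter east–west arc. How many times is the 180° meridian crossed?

Leg 1: +169.149° → -144.885°, shortest Δλ = 45.966° (east) — crosses 180°.
Leg 2: -144.885° → -31.447°, shortest Δλ = 113.438° (east) — does not cross 180°.
Leg 3: -31.447° → -127.022°, shortest Δλ = -95.575° (west) — does not cross 180°.
Leg 4: -127.022° → +78.787°, shortest Δλ = -154.191° (west) — crosses 180°.
Total crossings: 2.

2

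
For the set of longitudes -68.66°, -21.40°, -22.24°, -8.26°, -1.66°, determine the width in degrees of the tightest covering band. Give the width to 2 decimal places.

Sort the longitudes: -68.66°, -22.24°, -21.40°, -8.26°, -1.66°.
Eastward gaps between consecutive values (wrapping around): 46.42°, 0.84°, 13.14°, 6.60°, 293.00°.
Largest gap = 293.00° ⇒ minimal covering band is its complement: 360° − 293.00° = 67.00°.
Band runs from -68.66° eastward to -1.66°.

67.00°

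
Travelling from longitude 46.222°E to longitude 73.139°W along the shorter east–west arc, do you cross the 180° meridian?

No

Signed shortest Δλ = ((-73.139 − 46.222 + 180) mod 360) − 180 = -119.361°.
Going west by 119.361° from +46.222° reaches -73.139° without touching 180°.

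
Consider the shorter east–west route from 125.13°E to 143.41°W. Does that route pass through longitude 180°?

Naïve |-143.41 − 125.13| = 268.54° > 180°, so the shorter arc goes the other way round — across 180°.
Signed shortest Δλ = ((-143.41 − 125.13 + 180) mod 360) − 180 = 91.46°.
Going east by 91.46° from +125.13° passes through 180° before reaching -143.41°.

Yes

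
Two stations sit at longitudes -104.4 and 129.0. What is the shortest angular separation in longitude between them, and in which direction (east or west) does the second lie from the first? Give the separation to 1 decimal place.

126.6° west

Raw difference: 129.0 − -104.4 = 233.4°.
Normalise into (−180°, 180°]: 233.4° − 360° = -126.6°.
Negative ⇒ the second point lies to the west; separation 126.6°.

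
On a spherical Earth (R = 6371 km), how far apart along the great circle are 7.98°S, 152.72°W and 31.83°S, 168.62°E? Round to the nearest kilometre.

Δλ = 168.62 − -152.72 = 321.34°; wrapped into (−180°, 180°]: -38.66°.
Δφ = -31.83 − -7.98 = -23.85°.
a = sin²(Δφ/2) + cos φ₁ · cos φ₂ · sin²(Δλ/2) = 0.134885.
c = 2·atan2(√a, √(1−a)) = 0.75214 rad → d = 6371·c ≈ 4791.86 km.

4792 km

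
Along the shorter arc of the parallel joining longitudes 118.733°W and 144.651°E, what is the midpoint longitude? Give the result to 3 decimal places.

Signed shortest Δλ from -118.733° to +144.651° is -96.616°.
Midpoint longitude = -118.733° + (-96.616°)/2 = -118.733° − 48.308° = -167.041°.
(The naïve average (-118.733 + +144.651)/2 = 12.959° is on the wrong side of the globe.)

167.041°W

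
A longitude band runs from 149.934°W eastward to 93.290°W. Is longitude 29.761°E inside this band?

Band width going east from -149.934° to -93.290°: ((-93.290 − -149.934) mod 360) = 56.644°.
Offset of +29.761° east of the west edge: ((29.761 − -149.934) mod 360) = 179.695°.
179.695° > 56.644° ⇒ outside.

No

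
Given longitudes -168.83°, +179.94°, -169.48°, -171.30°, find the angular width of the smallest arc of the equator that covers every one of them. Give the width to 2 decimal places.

Sort the longitudes: -171.30°, -169.48°, -168.83°, +179.94°.
Eastward gaps between consecutive values (wrapping around): 1.82°, 0.65°, 348.77°, 8.76°.
Largest gap = 348.77° ⇒ minimal covering band is its complement: 360° − 348.77° = 11.23°.
Band runs from +179.94° eastward to -168.83°, crossing the antimeridian.

11.23°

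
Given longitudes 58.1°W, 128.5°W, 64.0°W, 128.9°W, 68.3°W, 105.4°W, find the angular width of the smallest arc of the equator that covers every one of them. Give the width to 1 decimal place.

Sort the longitudes: -128.9°, -128.5°, -105.4°, -68.3°, -64.0°, -58.1°.
Eastward gaps between consecutive values (wrapping around): 0.4°, 23.1°, 37.1°, 4.3°, 5.9°, 289.2°.
Largest gap = 289.2° ⇒ minimal covering band is its complement: 360° − 289.2° = 70.8°.
Band runs from -128.9° eastward to -58.1°.

70.8°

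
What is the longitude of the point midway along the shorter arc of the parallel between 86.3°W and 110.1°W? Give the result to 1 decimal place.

98.2°W

Signed shortest Δλ from -86.3° to -110.1° is -23.8°.
Midpoint longitude = -86.3° + (-23.8°)/2 = -86.3° − 11.9° = -98.2°.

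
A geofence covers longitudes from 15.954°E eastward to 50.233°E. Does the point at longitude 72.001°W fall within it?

Band width going east from +15.954° to +50.233°: ((50.233 − 15.954) mod 360) = 34.279°.
Offset of -72.001° east of the west edge: ((-72.001 − 15.954) mod 360) = 272.045°.
272.045° > 34.279° ⇒ outside.

No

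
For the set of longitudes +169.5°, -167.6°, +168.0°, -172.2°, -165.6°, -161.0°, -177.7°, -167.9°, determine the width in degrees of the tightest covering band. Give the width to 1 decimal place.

Sort the longitudes: -177.7°, -172.2°, -167.9°, -167.6°, -165.6°, -161.0°, +168.0°, +169.5°.
Eastward gaps between consecutive values (wrapping around): 5.5°, 4.3°, 0.3°, 2.0°, 4.6°, 329.0°, 1.5°, 12.8°.
Largest gap = 329.0° ⇒ minimal covering band is its complement: 360° − 329.0° = 31.0°.
Band runs from +168.0° eastward to -161.0°, crossing the antimeridian.

31.0°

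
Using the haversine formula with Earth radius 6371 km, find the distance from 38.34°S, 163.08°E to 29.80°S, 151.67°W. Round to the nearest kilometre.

4231 km

Δλ = -151.67 − 163.08 = -314.75°; wrapped into (−180°, 180°]: 45.25°.
Δφ = -29.80 − -38.34 = 8.54°.
a = sin²(Δφ/2) + cos φ₁ · cos φ₂ · sin²(Δλ/2) = 0.106271.
c = 2·atan2(√a, √(1−a)) = 0.66412 rad → d = 6371·c ≈ 4231.13 km.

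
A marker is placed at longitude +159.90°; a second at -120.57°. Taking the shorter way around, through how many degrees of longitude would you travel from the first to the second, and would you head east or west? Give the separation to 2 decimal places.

79.53° east

Raw difference: -120.57 − 159.90 = -280.47°.
Normalise into (−180°, 180°]: -280.47° + 360° = 79.53°.
Positive ⇒ the second point lies to the east; separation 79.53°.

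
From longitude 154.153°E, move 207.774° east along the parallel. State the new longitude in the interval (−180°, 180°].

Start at +154.153°; shift +207.774° → +361.927°.
+361.927° lies outside (−180°, 180°]; subtract 360° → +1.927°.

1.927°E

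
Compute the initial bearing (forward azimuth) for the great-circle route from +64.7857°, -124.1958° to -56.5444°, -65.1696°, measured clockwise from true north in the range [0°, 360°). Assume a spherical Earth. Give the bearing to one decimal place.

142.3°

Δλ = -65.1696 − -124.1958 = 59.0262°.
θ = atan2( sin Δλ · cos φ₂ , cos φ₁ · sin φ₂ − sin φ₁ · cos φ₂ · cos Δλ )
  = atan2(0.47268, -0.61211) = 142.324° → normalised to [0°, 360°): 142.324°.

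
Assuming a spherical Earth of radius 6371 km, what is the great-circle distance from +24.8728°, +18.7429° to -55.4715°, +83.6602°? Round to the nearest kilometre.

Δλ = 83.6602 − 18.7429 = 64.9173°.
Δφ = -55.4715 − 24.8728 = -80.3443°.
a = sin²(Δφ/2) + cos φ₁ · cos φ₂ · sin²(Δλ/2) = 0.564257.
c = 2·atan2(√a, √(1−a)) = 1.69967 rad → d = 6371·c ≈ 10828.57 km.

10829 km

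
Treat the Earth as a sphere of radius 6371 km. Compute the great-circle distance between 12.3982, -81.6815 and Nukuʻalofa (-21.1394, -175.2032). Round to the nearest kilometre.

10860 km

Δλ = -175.2032 − -81.6815 = -93.5217°.
Δφ = -21.1394 − 12.3982 = -33.5376°.
a = sin²(Δφ/2) + cos φ₁ · cos φ₂ · sin²(Δλ/2) = 0.566694.
c = 2·atan2(√a, √(1−a)) = 1.70458 rad → d = 6371·c ≈ 10859.90 km.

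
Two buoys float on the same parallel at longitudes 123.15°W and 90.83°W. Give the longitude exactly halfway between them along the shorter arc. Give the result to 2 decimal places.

106.99°W

Signed shortest Δλ from -123.15° to -90.83° is +32.32°.
Midpoint longitude = -123.15° + (+32.32°)/2 = -123.15° + 16.16° = -106.99°.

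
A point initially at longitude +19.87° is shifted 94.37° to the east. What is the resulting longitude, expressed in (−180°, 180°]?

Start at +19.87°; shift +94.37° → +114.24°.
+114.24° already lies in (−180°, 180°].

+114.24°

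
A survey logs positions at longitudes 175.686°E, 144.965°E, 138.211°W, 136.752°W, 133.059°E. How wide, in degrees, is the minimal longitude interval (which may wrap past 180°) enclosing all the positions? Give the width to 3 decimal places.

Sort the longitudes: -138.211°, -136.752°, +133.059°, +144.965°, +175.686°.
Eastward gaps between consecutive values (wrapping around): 1.459°, 269.811°, 11.906°, 30.721°, 46.103°.
Largest gap = 269.811° ⇒ minimal covering band is its complement: 360° − 269.811° = 90.189°.
Band runs from +133.059° eastward to -136.752°, crossing the antimeridian.

90.189°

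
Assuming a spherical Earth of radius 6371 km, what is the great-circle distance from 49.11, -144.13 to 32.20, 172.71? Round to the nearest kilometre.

4026 km

Δλ = 172.71 − -144.13 = 316.84°; wrapped into (−180°, 180°]: -43.16°.
Δφ = 32.20 − 49.11 = -16.91°.
a = sin²(Δφ/2) + cos φ₁ · cos φ₂ · sin²(Δλ/2) = 0.096552.
c = 2·atan2(√a, √(1−a)) = 0.63192 rad → d = 6371·c ≈ 4025.95 km.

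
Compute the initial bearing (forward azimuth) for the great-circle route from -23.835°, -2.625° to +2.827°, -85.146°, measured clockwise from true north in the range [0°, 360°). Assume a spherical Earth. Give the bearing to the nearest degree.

Δλ = -85.146 − -2.625 = -82.521°.
θ = atan2( sin Δλ · cos φ₂ , cos φ₁ · sin φ₂ − sin φ₁ · cos φ₂ · cos Δλ )
  = atan2(-0.99029, 0.09765) = -84.368° → normalised to [0°, 360°): 275.632°.

276°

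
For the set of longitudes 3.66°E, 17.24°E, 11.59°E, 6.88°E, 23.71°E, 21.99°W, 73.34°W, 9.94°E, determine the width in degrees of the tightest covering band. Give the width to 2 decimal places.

Sort the longitudes: -73.34°, -21.99°, +3.66°, +6.88°, +9.94°, +11.59°, +17.24°, +23.71°.
Eastward gaps between consecutive values (wrapping around): 51.35°, 25.65°, 3.22°, 3.06°, 1.65°, 5.65°, 6.47°, 262.95°.
Largest gap = 262.95° ⇒ minimal covering band is its complement: 360° − 262.95° = 97.05°.
Band runs from -73.34° eastward to +23.71°.

97.05°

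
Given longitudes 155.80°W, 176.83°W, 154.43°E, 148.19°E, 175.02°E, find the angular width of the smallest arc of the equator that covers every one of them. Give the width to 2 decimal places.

Sort the longitudes: -176.83°, -155.80°, +148.19°, +154.43°, +175.02°.
Eastward gaps between consecutive values (wrapping around): 21.03°, 303.99°, 6.24°, 20.59°, 8.15°.
Largest gap = 303.99° ⇒ minimal covering band is its complement: 360° − 303.99° = 56.01°.
Band runs from +148.19° eastward to -155.80°, crossing the antimeridian.

56.01°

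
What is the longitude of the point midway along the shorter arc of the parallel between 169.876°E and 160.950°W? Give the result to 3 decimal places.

Signed shortest Δλ from +169.876° to -160.950° is +29.174°.
Midpoint longitude = +169.876° + (+29.174°)/2 = +169.876° + 14.587° = +184.463°.
Normalise into (−180°, 180°]: -175.537°.
(The naïve average (+169.876 + -160.950)/2 = 4.463° is on the wrong side of the globe.)

175.537°W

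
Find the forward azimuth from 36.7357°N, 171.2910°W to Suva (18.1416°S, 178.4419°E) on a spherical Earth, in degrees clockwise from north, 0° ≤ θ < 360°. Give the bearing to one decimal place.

Δλ = 178.4419 − -171.2910 = 349.7329°; wrapped into (−180°, 180°]: -10.2671°.
θ = atan2( sin Δλ · cos φ₂ , cos φ₁ · sin φ₂ − sin φ₁ · cos φ₂ · cos Δλ )
  = atan2(-0.16938, -0.80882) = -168.172° → normalised to [0°, 360°): 191.828°.

191.8°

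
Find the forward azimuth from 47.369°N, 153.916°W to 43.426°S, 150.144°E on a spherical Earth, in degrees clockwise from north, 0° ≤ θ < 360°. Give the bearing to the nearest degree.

218°

Δλ = 150.144 − -153.916 = 304.060°; wrapped into (−180°, 180°]: -55.940°.
θ = atan2( sin Δλ · cos φ₂ , cos φ₁ · sin φ₂ − sin φ₁ · cos φ₂ · cos Δλ )
  = atan2(-0.60167, -0.76483) = -141.809° → normalised to [0°, 360°): 218.191°.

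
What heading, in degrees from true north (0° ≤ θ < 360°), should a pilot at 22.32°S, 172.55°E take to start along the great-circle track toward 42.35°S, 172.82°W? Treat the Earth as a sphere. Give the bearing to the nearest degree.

152°

Δλ = -172.82 − 172.55 = -345.37°; wrapped into (−180°, 180°]: 14.63°.
θ = atan2( sin Δλ · cos φ₂ , cos φ₁ · sin φ₂ − sin φ₁ · cos φ₂ · cos Δλ )
  = atan2(0.18666, -0.35161) = 152.037° → normalised to [0°, 360°): 152.037°.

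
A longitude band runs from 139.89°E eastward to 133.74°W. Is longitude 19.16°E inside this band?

Band width going east from +139.89° to -133.74°: ((-133.74 − 139.89) mod 360) = 86.37°.
Offset of +19.16° east of the west edge: ((19.16 − 139.89) mod 360) = 239.27°.
239.27° > 86.37° ⇒ outside.

No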